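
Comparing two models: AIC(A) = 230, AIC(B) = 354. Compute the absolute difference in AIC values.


Compute |230 - 354| = 124.
Model A has the smaller AIC.

124


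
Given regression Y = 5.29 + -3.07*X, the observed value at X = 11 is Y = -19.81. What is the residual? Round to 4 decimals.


Compute yhat = 5.29 + (-3.07)(11) = -28.4800.
Residual = actual - predicted = -19.81 - -28.4800 = 8.6700.

8.6700


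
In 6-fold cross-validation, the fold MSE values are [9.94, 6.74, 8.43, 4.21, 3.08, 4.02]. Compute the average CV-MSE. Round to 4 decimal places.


Total MSE across folds = 36.4200.
CV-MSE = 36.4200/6 = 6.0700.

6.0700


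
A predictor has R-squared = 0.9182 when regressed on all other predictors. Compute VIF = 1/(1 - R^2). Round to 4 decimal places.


Using VIF = 1/(1 - R^2_j):
1 - 0.9182 = 0.0818.
VIF = 12.2249.

12.2249


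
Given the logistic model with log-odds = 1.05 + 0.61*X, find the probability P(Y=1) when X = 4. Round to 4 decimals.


Compute z = 1.05 + (0.61)(4) = 3.4900.
exp(-z) = 0.0305.
P = 1/(1 + 0.0305) = 0.9704.

0.9704


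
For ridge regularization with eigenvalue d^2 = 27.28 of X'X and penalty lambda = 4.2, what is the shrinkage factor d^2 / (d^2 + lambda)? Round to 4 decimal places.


Compute the denominator: 27.28 + 4.2 = 31.4800.
Shrinkage factor = 27.28 / 31.4800 = 0.8666.

0.8666


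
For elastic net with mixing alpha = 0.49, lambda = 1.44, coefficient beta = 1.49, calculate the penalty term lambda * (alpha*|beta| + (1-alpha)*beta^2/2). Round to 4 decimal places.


alpha * |beta| = 0.49 * 1.49 = 0.7301.
(1-alpha) * beta^2/2 = 0.51 * 2.2201/2 = 0.5661.
Total = 1.44 * (0.7301 + 0.5661) = 1.8666.

1.8666


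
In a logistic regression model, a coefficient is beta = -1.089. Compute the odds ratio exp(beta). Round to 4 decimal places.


exp(-1.089) = 0.3366.
So the odds ratio is 0.3366.

0.3366


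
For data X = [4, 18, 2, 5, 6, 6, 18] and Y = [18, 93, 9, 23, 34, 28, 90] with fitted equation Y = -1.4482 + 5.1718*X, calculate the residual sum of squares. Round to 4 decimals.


Compute predicted values, then residuals = yi - yhat_i.
Residuals: [-1.2390, 1.3558, 0.1046, -1.4108, 4.4174, -1.5826, -1.6442].
SSres = sum(residual^2) = 30.0961.

30.0961


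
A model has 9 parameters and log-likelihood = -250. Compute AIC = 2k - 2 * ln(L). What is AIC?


AIC = 2k - 2*loglik = 2(9) - 2(-250).
= 18 + 500 = 518.

518


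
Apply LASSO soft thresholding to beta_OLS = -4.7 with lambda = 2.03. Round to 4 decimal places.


Check: |-4.7| = 4.7 vs lambda = 2.03.
Since |beta| > lambda, coefficient = sign(beta)*(|beta| - lambda) = -2.6700.
Soft-thresholded coefficient = -2.6700.

-2.6700


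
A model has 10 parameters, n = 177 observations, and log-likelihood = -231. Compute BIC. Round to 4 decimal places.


ln(177) = 5.176150.
k * ln(n) = 10 * 5.176150 = 51.761500.
-2L = 462.
BIC = 51.761500 + 462 = 513.761500, which rounds to 513.7615.

513.7615


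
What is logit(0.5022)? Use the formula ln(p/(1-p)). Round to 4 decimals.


1 - p = 0.4978.
p/(1-p) = 1.0088.
logit = ln(1.0088) = 0.0088.

0.0088


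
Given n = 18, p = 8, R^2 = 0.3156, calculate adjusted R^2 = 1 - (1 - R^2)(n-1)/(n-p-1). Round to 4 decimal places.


Adjusted R^2 = 1 - (1 - R^2) * (n-1)/(n-p-1).
(1 - R^2) = 0.6844.
(n-1)/(n-p-1) = 17/9.
(1 - R^2) * (n-1) = 0.6844 * 17 = 11.6348.
Divide by (n-p-1): 11.6348 / 9 = 1.2928.
Adj R^2 = 1 - 1.2928 = -0.2928.

-0.2928


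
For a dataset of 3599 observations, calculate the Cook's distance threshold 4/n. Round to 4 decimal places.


Using the rule of thumb:
Threshold = 4 / 3599 = 0.0011.

0.0011


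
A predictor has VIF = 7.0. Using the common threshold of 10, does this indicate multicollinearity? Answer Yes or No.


Compare VIF = 7.0 to the threshold of 10.
7.0 < 10, so the answer is No.

No


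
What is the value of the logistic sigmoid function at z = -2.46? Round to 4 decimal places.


First, exp(2.4600) = 11.7048.
Then sigma(z) = 1/(1 + 11.7048) = 0.0787.

0.0787


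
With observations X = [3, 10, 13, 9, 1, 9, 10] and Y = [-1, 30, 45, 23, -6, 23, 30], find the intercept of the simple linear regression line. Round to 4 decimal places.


Compute b1 = 4.2126 from the OLS formula.
With xbar = 7.8571 and ybar = 20.5714, the intercept is:
b0 = 20.5714 - 4.2126 * 7.8571 = -12.5276.

-12.5276


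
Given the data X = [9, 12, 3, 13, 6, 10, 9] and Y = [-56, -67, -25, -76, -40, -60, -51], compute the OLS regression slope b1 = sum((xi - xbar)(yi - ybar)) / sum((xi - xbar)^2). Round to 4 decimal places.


First compute the means: xbar = 8.8571, ybar = -53.5714.
Then S_xx = sum((xi - xbar)^2) = 70.8571.
S_xy = sum((xi - xbar)(yi - ybar)) = -348.5714.
b1 = S_xy / S_xx = -348.5714 / 70.8571 = -4.9194.

-4.9194


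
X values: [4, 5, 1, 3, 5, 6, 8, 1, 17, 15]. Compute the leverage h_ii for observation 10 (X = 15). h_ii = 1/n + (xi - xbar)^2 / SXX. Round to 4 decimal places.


Compute xbar = 6.5000 with n = 10 observations.
SXX = 268.5000.
Leverage = 1/10 + (15 - 6.5000)^2/268.5000 = 0.3691.

0.3691


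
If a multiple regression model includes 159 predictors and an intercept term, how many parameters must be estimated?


Including the intercept, the model has 159 predictor coefficients + 1 intercept.
Total = 160.

160


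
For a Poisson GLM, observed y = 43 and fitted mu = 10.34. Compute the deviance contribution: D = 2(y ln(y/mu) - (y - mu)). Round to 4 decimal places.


Compute y*ln(y/mu) = 43*ln(43/10.34) = 43*1.425180 = 61.282740.
y - mu = 32.66.
D = 2*(61.282740 - (32.66)) = 57.245480, which rounds to 57.2455.

57.2455


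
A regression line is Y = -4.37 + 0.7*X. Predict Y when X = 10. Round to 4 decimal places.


Substitute X = 10 into the equation:
Y = -4.37 + 0.7 * 10 = -4.37 + 7.0000 = 2.6300.

2.6300


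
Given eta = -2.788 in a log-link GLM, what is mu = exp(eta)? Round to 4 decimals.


mu = exp(eta) = exp(-2.788).
= 0.0615.

0.0615


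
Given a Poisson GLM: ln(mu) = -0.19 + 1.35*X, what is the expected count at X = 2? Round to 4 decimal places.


eta = -0.19 + 1.35 * 2 = 2.5100.
mu = exp(2.5100) = 12.3049.

12.3049


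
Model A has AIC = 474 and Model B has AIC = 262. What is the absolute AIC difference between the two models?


Compute |474 - 262| = 212.
Model B has the smaller AIC.

212


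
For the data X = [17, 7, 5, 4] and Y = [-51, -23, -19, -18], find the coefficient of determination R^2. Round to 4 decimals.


Fit the OLS line: b0 = -6.1686, b1 = -2.6159.
SSres = 4.2529.
SStot = 734.7500.
R^2 = 1 - 4.2529/734.7500 = 0.9942.

0.9942


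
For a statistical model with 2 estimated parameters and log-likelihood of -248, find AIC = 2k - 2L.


AIC = 2*2 - 2*(-248).
= 4 + 496 = 500.

500


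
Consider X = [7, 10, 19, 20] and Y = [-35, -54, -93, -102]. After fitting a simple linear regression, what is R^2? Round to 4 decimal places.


After computing the OLS fit (b0=-2.5556, b1=-4.8889):
SSres = 18.4444, SStot = 3030.0000.
R^2 = 1 - 18.4444/3030.0000 = 0.9939.

0.9939


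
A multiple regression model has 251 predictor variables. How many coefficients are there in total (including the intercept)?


Including the intercept, the model has 251 predictor coefficients + 1 intercept.
Total = 252.

252


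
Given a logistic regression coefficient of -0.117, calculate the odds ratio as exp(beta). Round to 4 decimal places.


exp(-0.117) = 0.8896.
So the odds ratio is 0.8896.

0.8896


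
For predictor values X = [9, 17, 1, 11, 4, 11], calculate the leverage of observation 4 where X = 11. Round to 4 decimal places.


Mean of X: xbar = 8.8333.
SXX = 160.8333.
For X = 11: h = 1/6 + (11 - 8.8333)^2/160.8333 = 0.1959.

0.1959


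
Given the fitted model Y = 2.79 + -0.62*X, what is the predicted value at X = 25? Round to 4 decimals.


Plug X = 25 into Y = 2.79 + -0.62*X:
Y = 2.79 + -15.5000 = -12.7100.

-12.7100


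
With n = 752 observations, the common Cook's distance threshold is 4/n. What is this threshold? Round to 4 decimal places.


Cook's distance cutoff = 4/n = 4/752.
= 0.0053.

0.0053


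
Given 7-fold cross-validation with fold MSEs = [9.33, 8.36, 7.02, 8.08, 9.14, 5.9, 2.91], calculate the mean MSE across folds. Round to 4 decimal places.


Sum of fold MSEs = 50.7400.
Average = 50.7400 / 7 = 7.2486.

7.2486


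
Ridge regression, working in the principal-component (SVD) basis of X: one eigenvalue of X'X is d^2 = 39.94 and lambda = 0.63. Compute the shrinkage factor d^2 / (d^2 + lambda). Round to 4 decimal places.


Denominator = d^2 + lambda = 39.94 + 0.63 = 40.5700.
Shrinkage = 39.94 / 40.5700 = 0.9845.

0.9845


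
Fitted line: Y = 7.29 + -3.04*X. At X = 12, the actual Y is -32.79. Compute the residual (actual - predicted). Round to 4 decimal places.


Fitted value at X = 12 is yhat = 7.29 + -3.04*12 = -29.1900.
Residual = -32.79 - -29.1900 = -3.6000.

-3.6000


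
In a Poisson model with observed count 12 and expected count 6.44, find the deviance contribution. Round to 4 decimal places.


Compute y*ln(y/mu) = 12*ln(12/6.44) = 12*0.622378 = 7.468536.
y - mu = 5.56.
D = 2*(7.468536 - (5.56)) = 3.817072, which rounds to 3.8171.

3.8171


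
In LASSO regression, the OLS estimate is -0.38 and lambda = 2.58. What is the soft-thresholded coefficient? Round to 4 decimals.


|beta_OLS| = 0.38.
lambda = 2.58.
Since |beta| <= lambda, the coefficient is set to 0.
Result = 0.0000.

0.0000


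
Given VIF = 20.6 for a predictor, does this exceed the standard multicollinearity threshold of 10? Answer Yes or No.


Check: VIF = 20.6 vs threshold = 10.
Since 20.6 >= 10, the answer is Yes.

Yes


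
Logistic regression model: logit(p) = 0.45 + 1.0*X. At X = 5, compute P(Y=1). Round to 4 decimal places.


Compute z = 0.45 + (1.0)(5) = 5.4500.
exp(-z) = 0.0043.
P = 1/(1 + 0.0043) = 0.9957.

0.9957


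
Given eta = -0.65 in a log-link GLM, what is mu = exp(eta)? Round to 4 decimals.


The inverse log link gives:
mu = exp(-0.65) = 0.5220.

0.5220


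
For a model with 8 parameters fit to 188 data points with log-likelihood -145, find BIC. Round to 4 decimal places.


k * ln(n) = 8 * ln(188) = 8 * 5.236442 = 41.891536.
-2 * loglik = -2 * (-145) = 290.
BIC = 41.891536 + 290 = 331.891536, which rounds to 331.8915.

331.8915


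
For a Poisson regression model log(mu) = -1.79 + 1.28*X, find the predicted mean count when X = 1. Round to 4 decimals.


Compute eta = -1.79 + 1.28 * 1 = -0.5100.
Apply inverse link: mu = e^-0.5100 = 0.6005.

0.6005


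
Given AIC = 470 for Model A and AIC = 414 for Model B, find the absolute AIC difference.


Compute |470 - 414| = 56.
Model B has the smaller AIC.

56


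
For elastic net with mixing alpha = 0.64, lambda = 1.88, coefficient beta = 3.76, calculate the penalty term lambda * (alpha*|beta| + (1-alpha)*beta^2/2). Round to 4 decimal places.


L1 component = 0.64 * |3.76| = 2.4064.
L2 component = 0.36 * 3.76^2 / 2 = 2.5448.
Penalty = 1.88 * (2.4064 + 2.5448) = 1.88 * 4.9512 = 9.3082.

9.3082


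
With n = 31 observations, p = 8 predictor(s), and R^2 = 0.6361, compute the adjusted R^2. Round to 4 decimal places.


Adjusted R^2 = 1 - (1 - R^2) * (n-1)/(n-p-1).
(1 - R^2) = 0.3639.
(n-1)/(n-p-1) = 30/22.
(1 - R^2) * (n-1) = 0.3639 * 30 = 10.9170.
Divide by (n-p-1): 10.9170 / 22 = 0.4962.
Adj R^2 = 1 - 0.4962 = 0.5038.

0.5038


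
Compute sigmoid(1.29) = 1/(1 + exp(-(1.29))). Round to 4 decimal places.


First, exp(-1.2900) = 0.2753.
Then sigma(z) = 1/(1 + 0.2753) = 0.7841.

0.7841


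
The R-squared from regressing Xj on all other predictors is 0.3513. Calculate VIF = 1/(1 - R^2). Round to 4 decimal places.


VIF = 1 / (1 - 0.3513).
= 1 / 0.6487 = 1.5415.

1.5415


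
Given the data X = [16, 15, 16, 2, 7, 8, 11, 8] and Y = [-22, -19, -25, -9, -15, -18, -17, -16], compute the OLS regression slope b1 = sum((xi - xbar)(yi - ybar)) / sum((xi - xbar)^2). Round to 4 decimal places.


Calculate xbar = 10.3750, ybar = -17.6250.
S_xx = 177.8750, S_xy = -156.1250.
Using b1 = S_xy / S_xx = -156.1250 / 177.8750, we get b1 = -0.8777.

-0.8777


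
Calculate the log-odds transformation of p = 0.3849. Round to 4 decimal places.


1 - p = 0.6151.
p/(1-p) = 0.6258.
logit = ln(0.6258) = -0.4688.

-0.4688


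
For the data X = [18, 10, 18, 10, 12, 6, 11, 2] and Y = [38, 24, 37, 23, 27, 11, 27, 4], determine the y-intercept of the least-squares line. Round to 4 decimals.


The slope is b1 = 2.1166.
Sample means are xbar = 10.8750 and ybar = 23.8750.
Intercept: b0 = 23.8750 - (2.1166)(10.8750) = 0.8568.

0.8568


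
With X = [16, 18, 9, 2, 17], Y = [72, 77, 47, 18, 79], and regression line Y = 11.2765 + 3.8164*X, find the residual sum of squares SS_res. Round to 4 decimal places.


Compute predicted values, then residuals = yi - yhat_i.
Residuals: [-0.3389, -2.9717, 1.3759, -0.9093, 2.8447].
SSres = sum(residual^2) = 19.7581.

19.7581


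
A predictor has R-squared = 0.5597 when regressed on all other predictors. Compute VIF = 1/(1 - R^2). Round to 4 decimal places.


VIF = 1 / (1 - 0.5597).
= 1 / 0.4403 = 2.2712.

2.2712


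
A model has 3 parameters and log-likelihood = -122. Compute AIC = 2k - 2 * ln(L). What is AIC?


Compute:
2k = 2*3 = 6.
-2*loglik = -2*(-122) = 244.
AIC = 6 + 244 = 250.

250


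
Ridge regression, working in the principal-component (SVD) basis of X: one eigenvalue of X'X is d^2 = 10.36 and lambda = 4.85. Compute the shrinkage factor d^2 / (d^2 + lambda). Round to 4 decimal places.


d^2 + lambda = 10.36 + 4.85 = 15.2100.
Shrinkage factor = 10.36/15.2100 = 0.6811.

0.6811


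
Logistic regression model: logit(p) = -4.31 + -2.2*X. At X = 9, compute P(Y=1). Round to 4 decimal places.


z = -4.31 + -2.2 * 9 = -24.1100.
Sigmoid: P = 1 / (1 + exp(24.1100)) = 0.0000.

0.0000


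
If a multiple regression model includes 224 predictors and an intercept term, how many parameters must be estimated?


Including the intercept, the model has 224 predictor coefficients + 1 intercept.
Total = 225.

225


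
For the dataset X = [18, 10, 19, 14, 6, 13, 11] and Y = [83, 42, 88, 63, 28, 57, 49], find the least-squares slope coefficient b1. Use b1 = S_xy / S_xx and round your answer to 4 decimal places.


Calculate xbar = 13.0000, ybar = 58.5714.
S_xx = 124.0000, S_xy = 586.0000.
Using b1 = S_xy / S_xx = 586.0000 / 124.0000, we get b1 = 4.7258.

4.7258


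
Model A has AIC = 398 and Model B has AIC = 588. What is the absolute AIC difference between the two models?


Compute |398 - 588| = 190.
Model A has the smaller AIC.

190


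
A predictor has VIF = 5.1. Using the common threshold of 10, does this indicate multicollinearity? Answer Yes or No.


Check: VIF = 5.1 vs threshold = 10.
Since 5.1 < 10, the answer is No.

No


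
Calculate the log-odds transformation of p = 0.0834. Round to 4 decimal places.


The odds are p/(1-p) = 0.0834 / 0.9166 = 0.0910.
logit(p) = ln(0.0910) = -2.3970.

-2.3970


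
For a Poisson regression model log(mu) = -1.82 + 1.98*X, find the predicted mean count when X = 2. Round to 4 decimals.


eta = -1.82 + 1.98 * 2 = 2.1400.
mu = exp(2.1400) = 8.4994.

8.4994


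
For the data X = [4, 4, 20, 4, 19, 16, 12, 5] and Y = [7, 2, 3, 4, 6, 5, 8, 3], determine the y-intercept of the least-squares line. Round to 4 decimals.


First find the slope: b1 = 0.0511.
Means: xbar = 10.5000, ybar = 4.7500.
b0 = ybar - b1 * xbar = 4.7500 - 0.0511 * 10.5000 = 4.2131.

4.2131


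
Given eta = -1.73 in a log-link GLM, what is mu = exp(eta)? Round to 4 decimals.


The inverse log link gives:
mu = exp(-1.73) = 0.1773.

0.1773


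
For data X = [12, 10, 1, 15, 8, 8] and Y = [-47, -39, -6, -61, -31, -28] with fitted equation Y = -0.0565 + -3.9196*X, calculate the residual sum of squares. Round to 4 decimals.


Compute predicted values, then residuals = yi - yhat_i.
Residuals: [0.0917, 0.2525, -2.0239, -2.1495, 0.4133, 3.4133].
SSres = sum(residual^2) = 20.6101.

20.6101


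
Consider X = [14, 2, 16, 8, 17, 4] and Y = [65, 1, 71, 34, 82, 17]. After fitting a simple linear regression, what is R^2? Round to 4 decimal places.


Fit the OLS line: b0 = -6.4703, b1 = 5.0627.
SSres = 36.0293.
SStot = 5286.0000.
R^2 = 1 - 36.0293/5286.0000 = 0.9932.

0.9932


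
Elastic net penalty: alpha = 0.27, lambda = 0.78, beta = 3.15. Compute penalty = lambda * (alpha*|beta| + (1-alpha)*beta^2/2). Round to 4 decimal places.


L1 component = 0.27 * |3.15| = 0.8505.
L2 component = 0.73 * 3.15^2 / 2 = 3.6217.
Penalty = 0.78 * (0.8505 + 3.6217) = 0.78 * 4.4722 = 3.4883.

3.4883


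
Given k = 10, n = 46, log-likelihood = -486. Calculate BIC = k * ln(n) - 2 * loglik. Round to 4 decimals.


Compute k*ln(n) = 10*ln(46) = 10*3.828641 = 38.286410.
Then -2*loglik = 972.
BIC = 38.286410 + 972 = 1010.286410, which rounds to 1010.2864.

1010.2864


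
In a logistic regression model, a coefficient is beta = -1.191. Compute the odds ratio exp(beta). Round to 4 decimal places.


Odds ratio = exp(beta) = exp(-1.191).
= 0.3039.

0.3039


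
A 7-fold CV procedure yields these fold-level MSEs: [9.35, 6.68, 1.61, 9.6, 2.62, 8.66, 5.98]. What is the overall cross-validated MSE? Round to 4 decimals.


Add all fold MSEs: 44.5000.
Divide by k = 7: 44.5000/7 = 6.3571.

6.3571


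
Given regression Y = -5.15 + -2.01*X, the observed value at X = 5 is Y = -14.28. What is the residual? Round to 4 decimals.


Fitted value at X = 5 is yhat = -5.15 + -2.01*5 = -15.2000.
Residual = -14.28 - -15.2000 = 0.9200.

0.9200


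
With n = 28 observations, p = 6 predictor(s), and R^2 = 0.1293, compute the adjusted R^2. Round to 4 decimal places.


Adjusted R^2 = 1 - (1 - R^2) * (n-1)/(n-p-1).
(1 - R^2) = 0.8707.
(n-1)/(n-p-1) = 27/21.
(1 - R^2) * (n-1) = 0.8707 * 27 = 23.5089.
Divide by (n-p-1): 23.5089 / 21 = 1.1195.
Adj R^2 = 1 - 1.1195 = -0.1195.

-0.1195


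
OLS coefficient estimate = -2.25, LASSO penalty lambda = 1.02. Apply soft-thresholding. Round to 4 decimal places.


Absolute value: |-2.25| = 2.25.
Compare to lambda = 1.02.
Since |beta| > lambda, coefficient = sign(beta)*(|beta| - lambda) = -1.2300.

-1.2300


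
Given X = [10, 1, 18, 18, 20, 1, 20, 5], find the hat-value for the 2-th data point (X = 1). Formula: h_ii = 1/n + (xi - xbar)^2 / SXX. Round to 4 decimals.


Mean of X: xbar = 11.6250.
SXX = 493.8750.
For X = 1: h = 1/8 + (1 - 11.6250)^2/493.8750 = 0.3536.

0.3536


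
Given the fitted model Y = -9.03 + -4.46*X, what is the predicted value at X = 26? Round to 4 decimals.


Substitute X = 26 into the equation:
Y = -9.03 + -4.46 * 26 = -9.03 + -115.9600 = -124.9900.

-124.9900


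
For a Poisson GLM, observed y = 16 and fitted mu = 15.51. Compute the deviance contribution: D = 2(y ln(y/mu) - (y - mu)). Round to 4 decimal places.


y/mu = 16/15.51 = 1.031593 (approx.), and ln(16/15.51) = 0.031104.
y * ln(y/mu) = 16 * 0.031104 = 0.497664.
y - mu = 0.49.
D = 2 * (0.497664 - 0.49) = 0.015328, which rounds to 0.0153.

0.0153


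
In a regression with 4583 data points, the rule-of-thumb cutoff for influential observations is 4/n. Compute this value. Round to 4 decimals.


Using the rule of thumb:
Threshold = 4 / 4583 = 0.0009.

0.0009


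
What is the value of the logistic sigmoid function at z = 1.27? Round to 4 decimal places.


Compute exp(-1.2700) = 0.2808.
Sigmoid = 1 / (1 + 0.2808) = 1 / 1.2808 = 0.7807.

0.7807


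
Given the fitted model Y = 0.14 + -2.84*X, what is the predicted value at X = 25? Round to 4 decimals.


Plug X = 25 into Y = 0.14 + -2.84*X:
Y = 0.14 + -71.0000 = -70.8600.

-70.8600


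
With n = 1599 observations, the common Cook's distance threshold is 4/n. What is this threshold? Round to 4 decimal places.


The threshold is 4/n.
4/1599 = 0.0025.

0.0025


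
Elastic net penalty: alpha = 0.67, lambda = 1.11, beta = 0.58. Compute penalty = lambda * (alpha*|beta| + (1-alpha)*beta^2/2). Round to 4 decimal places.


alpha * |beta| = 0.67 * 0.58 = 0.3886.
(1-alpha) * beta^2/2 = 0.33 * 0.3364/2 = 0.0555.
Total = 1.11 * (0.3886 + 0.0555) = 0.4930.

0.4930


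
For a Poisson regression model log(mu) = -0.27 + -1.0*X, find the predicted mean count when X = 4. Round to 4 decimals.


Linear predictor: eta = -0.27 + (-1.0)(4) = -4.2700.
Expected count: mu = exp(-4.2700) = 0.0140.

0.0140


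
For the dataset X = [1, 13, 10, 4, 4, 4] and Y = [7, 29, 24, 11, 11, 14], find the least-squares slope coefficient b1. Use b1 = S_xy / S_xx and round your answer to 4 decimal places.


First compute the means: xbar = 6.0000, ybar = 16.0000.
Then S_xx = sum((xi - xbar)^2) = 102.0000.
S_xy = sum((xi - xbar)(yi - ybar)) = 192.0000.
b1 = S_xy / S_xx = 192.0000 / 102.0000 = 1.8824.

1.8824


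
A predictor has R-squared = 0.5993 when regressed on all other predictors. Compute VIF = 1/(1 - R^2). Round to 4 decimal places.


VIF = 1 / (1 - 0.5993).
= 1 / 0.4007 = 2.4956.

2.4956


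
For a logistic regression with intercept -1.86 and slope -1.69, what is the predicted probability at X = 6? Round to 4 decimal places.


z = -1.86 + -1.69 * 6 = -12.0000.
Sigmoid: P = 1 / (1 + exp(12.0000)) = 0.0000.

0.0000


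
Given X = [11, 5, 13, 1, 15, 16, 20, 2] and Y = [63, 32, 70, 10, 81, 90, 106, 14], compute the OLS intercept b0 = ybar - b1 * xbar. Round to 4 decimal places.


The slope is b1 = 5.1232.
Sample means are xbar = 10.3750 and ybar = 58.2500.
Intercept: b0 = 58.2500 - (5.1232)(10.3750) = 5.0967.

5.0967


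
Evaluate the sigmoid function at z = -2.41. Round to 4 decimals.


First, exp(2.4100) = 11.1340.
Then sigma(z) = 1/(1 + 11.1340) = 0.0824.

0.0824


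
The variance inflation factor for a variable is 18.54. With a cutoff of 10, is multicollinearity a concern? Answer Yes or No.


Compare VIF = 18.54 to the threshold of 10.
18.54 >= 10, so the answer is Yes.

Yes


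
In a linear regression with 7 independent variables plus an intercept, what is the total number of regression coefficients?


Total coefficients = number of predictors + 1 (for the intercept).
= 7 + 1 = 8.

8


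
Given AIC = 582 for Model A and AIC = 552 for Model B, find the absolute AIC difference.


|AIC_A - AIC_B| = |582 - 552| = 30.
Model B is preferred (lower AIC).

30


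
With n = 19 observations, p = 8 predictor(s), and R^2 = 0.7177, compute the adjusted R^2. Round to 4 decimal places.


Adjusted R^2 = 1 - (1 - R^2) * (n-1)/(n-p-1).
(1 - R^2) = 0.2823.
(n-1)/(n-p-1) = 18/10.
(1 - R^2) * (n-1) = 0.2823 * 18 = 5.0814.
Divide by (n-p-1): 5.0814 / 10 = 0.5081.
Adj R^2 = 1 - 0.5081 = 0.4919.

0.4919


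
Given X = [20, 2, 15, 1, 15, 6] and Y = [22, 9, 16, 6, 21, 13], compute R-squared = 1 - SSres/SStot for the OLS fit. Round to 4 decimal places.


Fit the OLS line: b0 = 6.8601, b1 = 0.7769.
SSres = 17.8681.
SStot = 205.5000.
R^2 = 1 - 17.8681/205.5000 = 0.9131.

0.9131


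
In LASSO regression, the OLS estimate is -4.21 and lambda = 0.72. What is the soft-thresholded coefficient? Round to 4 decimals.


|beta_OLS| = 4.21.
lambda = 0.72.
Since |beta| > lambda, coefficient = sign(beta)*(|beta| - lambda) = -3.4900.
Result = -3.4900.

-3.4900


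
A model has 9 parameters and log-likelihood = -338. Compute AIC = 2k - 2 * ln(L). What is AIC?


AIC = 2k - 2*loglik = 2(9) - 2(-338).
= 18 + 676 = 694.

694


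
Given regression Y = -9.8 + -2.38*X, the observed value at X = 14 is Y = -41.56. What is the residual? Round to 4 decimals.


Predicted = -9.8 + -2.38 * 14 = -43.1200.
Residual = -41.56 - -43.1200 = 1.5600.

1.5600


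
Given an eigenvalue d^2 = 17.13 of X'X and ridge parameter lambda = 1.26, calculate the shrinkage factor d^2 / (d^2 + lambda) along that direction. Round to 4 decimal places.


Compute the denominator: 17.13 + 1.26 = 18.3900.
Shrinkage factor = 17.13 / 18.3900 = 0.9315.

0.9315


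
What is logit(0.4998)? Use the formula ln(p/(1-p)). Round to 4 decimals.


1 - p = 0.5002.
p/(1-p) = 0.9992.
logit = ln(0.9992) = -0.0008.

-0.0008


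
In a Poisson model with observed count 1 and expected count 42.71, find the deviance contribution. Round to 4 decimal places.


First: ln(1/42.71) = -3.754433.
Then: 1 * -3.754433 = -3.754433.
y - mu = 1 - 42.71 = -41.71.
D = 2(-3.754433 - -41.71) = 75.911134, which rounds to 75.9111.

75.9111


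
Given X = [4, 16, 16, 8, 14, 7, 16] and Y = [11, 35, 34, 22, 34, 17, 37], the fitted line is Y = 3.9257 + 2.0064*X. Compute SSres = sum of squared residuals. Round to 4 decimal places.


For each point, residual = actual - predicted.
Residuals: [-0.9513, -1.0281, -2.0281, 2.0231, 1.9847, -0.9705, 0.9719].
Sum of squared residuals = 15.9936.

15.9936


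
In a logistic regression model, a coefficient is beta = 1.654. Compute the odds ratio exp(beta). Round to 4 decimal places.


The odds ratio is computed as:
OR = e^(1.654) = 5.2278.

5.2278


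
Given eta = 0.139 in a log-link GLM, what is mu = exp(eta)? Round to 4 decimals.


Apply the inverse link:
mu = e^0.139 = 1.1491.

1.1491


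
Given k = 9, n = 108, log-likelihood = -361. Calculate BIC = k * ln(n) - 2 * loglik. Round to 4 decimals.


k * ln(n) = 9 * ln(108) = 9 * 4.682131 = 42.139179.
-2 * loglik = -2 * (-361) = 722.
BIC = 42.139179 + 722 = 764.139179, which rounds to 764.1392.

764.1392


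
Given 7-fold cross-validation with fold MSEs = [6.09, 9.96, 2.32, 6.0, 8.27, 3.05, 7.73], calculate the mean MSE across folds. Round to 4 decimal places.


Add all fold MSEs: 43.4200.
Divide by k = 7: 43.4200/7 = 6.2029.

6.2029


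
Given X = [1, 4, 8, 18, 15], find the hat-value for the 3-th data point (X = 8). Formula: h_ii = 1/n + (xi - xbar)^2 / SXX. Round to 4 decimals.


Compute xbar = 9.2000 with n = 5 observations.
SXX = 206.8000.
Leverage = 1/5 + (8 - 9.2000)^2/206.8000 = 0.2070.

0.2070


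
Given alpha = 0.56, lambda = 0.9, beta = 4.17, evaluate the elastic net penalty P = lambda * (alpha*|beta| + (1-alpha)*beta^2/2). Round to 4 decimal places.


alpha * |beta| = 0.56 * 4.17 = 2.3352.
(1-alpha) * beta^2/2 = 0.44 * 17.3889/2 = 3.8256.
Total = 0.9 * (2.3352 + 3.8256) = 5.5447.

5.5447


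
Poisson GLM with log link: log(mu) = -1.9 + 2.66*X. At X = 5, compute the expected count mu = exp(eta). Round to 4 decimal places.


Linear predictor: eta = -1.9 + (2.66)(5) = 11.4000.
Expected count: mu = exp(11.4000) = 89321.7234.

89321.7234


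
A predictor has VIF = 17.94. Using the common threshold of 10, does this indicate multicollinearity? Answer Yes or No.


Compare VIF = 17.94 to the threshold of 10.
17.94 >= 10, so the answer is Yes.

Yes


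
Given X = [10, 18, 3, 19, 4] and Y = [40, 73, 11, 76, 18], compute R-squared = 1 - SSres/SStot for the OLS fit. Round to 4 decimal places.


After computing the OLS fit (b0=0.3333, b1=4.0062):
SSres = 5.1914, SStot = 3645.2000.
R^2 = 1 - 5.1914/3645.2000 = 0.9986.

0.9986


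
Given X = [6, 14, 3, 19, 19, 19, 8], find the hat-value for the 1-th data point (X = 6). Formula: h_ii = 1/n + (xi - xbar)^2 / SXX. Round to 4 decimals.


n = 7, xbar = 12.5714.
SXX = sum((xi - xbar)^2) = 281.7143.
h = 1/7 + (6 - 12.5714)^2 / 281.7143 = 0.2961.

0.2961


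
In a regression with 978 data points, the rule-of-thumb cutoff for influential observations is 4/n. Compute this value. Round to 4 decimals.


Cook's distance cutoff = 4/n = 4/978.
= 0.0041.

0.0041


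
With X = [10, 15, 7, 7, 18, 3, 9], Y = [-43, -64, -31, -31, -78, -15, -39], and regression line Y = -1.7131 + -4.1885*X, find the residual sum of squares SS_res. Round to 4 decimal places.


Compute predicted values, then residuals = yi - yhat_i.
Residuals: [0.5981, 0.5406, 0.0326, 0.0326, -0.8939, -0.7214, 0.4096].
SSres = sum(residual^2) = 2.1393.

2.1393


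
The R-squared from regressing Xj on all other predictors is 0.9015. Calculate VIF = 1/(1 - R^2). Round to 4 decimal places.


Using VIF = 1/(1 - R^2_j):
1 - 0.9015 = 0.0985.
VIF = 10.1523.

10.1523


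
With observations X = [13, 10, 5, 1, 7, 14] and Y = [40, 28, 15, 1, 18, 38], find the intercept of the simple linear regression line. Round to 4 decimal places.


First find the slope: b1 = 2.9784.
Means: xbar = 8.3333, ybar = 23.3333.
b0 = ybar - b1 * xbar = 23.3333 - 2.9784 * 8.3333 = -1.4865.

-1.4865


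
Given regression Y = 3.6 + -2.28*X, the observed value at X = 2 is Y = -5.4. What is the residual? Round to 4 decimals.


Compute yhat = 3.6 + (-2.28)(2) = -0.9600.
Residual = actual - predicted = -5.4 - -0.9600 = -4.4400.

-4.4400


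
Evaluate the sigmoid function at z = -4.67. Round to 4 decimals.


Compute exp(4.6700) = 106.6977.
Sigmoid = 1 / (1 + 106.6977) = 1 / 107.6977 = 0.0093.

0.0093


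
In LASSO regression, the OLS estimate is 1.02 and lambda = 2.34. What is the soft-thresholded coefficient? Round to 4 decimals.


Absolute value: |1.02| = 1.02.
Compare to lambda = 2.34.
Since |beta| <= lambda, the coefficient is set to 0.

0.0000


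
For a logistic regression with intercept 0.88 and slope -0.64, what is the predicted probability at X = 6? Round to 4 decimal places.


Linear predictor: z = 0.88 + -0.64 * 6 = -2.9600.
P = 1/(1 + exp(2.9600)) = 1/(1 + 19.2980) = 0.0493.

0.0493


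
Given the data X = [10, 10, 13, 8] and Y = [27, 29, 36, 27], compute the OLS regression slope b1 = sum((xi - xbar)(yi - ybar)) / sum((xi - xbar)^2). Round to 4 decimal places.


Calculate xbar = 10.2500, ybar = 29.7500.
S_xx = 12.7500, S_xy = 24.2500.
Using b1 = S_xy / S_xx = 24.2500 / 12.7500, we get b1 = 1.9020.

1.9020


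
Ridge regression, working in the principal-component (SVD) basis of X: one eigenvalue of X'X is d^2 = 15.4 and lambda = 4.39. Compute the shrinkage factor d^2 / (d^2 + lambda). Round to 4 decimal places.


Compute the denominator: 15.4 + 4.39 = 19.7900.
Shrinkage factor = 15.4 / 19.7900 = 0.7782.

0.7782


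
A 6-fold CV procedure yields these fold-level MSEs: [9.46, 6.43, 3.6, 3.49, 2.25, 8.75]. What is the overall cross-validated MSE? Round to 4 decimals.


Sum of fold MSEs = 33.9800.
Average = 33.9800 / 6 = 5.6633.

5.6633


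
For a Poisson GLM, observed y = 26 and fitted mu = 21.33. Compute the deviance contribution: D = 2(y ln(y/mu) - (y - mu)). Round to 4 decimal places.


Compute y*ln(y/mu) = 26*ln(26/21.33) = 26*0.197982 = 5.147532.
y - mu = 4.67.
D = 2*(5.147532 - (4.67)) = 0.955064, which rounds to 0.9551.

0.9551


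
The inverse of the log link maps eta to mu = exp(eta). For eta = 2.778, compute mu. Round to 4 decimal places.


The inverse log link gives:
mu = exp(2.778) = 16.0868.

16.0868


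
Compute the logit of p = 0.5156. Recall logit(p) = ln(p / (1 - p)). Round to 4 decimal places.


Compute the odds: 0.5156/0.4844 = 1.0644.
Take the natural log: ln(1.0644) = 0.0624.

0.0624


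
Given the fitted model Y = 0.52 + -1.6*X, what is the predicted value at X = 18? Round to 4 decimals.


Predicted value:
Y = 0.52 + (-1.6)(18) = 0.52 + -28.8000 = -28.2800.

-28.2800


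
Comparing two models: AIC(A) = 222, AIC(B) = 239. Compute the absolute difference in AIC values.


Absolute difference = |222 - 239| = 17.
The model with lower AIC (A) is preferred.

17


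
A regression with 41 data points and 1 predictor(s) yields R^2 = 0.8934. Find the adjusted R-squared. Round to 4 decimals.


Adjusted R^2 = 1 - (1 - R^2) * (n-1)/(n-p-1).
(1 - R^2) = 0.1066.
(n-1)/(n-p-1) = 40/39.
(1 - R^2) * (n-1) = 0.1066 * 40 = 4.2640.
Divide by (n-p-1): 4.2640 / 39 = 0.1093.
Adj R^2 = 1 - 0.1093 = 0.8907.

0.8907


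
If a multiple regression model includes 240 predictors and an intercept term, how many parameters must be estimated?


Total coefficients = number of predictors + 1 (for the intercept).
= 240 + 1 = 241.

241


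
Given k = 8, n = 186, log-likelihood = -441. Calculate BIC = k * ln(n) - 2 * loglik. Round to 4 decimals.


Compute k*ln(n) = 8*ln(186) = 8*5.225747 = 41.805976.
Then -2*loglik = 882.
BIC = 41.805976 + 882 = 923.805976, which rounds to 923.8060.

923.8060


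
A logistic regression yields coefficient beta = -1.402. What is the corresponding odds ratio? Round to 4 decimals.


Odds ratio = exp(beta) = exp(-1.402).
= 0.2461.

0.2461


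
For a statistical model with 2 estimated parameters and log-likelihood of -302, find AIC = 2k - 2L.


AIC = 2k - 2*loglik = 2(2) - 2(-302).
= 4 + 604 = 608.

608


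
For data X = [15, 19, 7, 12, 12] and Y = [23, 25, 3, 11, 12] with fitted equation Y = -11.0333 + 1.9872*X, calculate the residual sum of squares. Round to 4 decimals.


Compute predicted values, then residuals = yi - yhat_i.
Residuals: [4.2253, -1.7235, 0.1229, -1.8131, -0.8131].
SSres = sum(residual^2) = 24.7872.

24.7872


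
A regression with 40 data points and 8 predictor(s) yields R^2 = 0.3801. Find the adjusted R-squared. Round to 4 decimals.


Adjusted R^2 = 1 - (1 - R^2) * (n-1)/(n-p-1).
(1 - R^2) = 0.6199.
(n-1)/(n-p-1) = 39/31.
(1 - R^2) * (n-1) = 0.6199 * 39 = 24.1761.
Divide by (n-p-1): 24.1761 / 31 = 0.7799.
Adj R^2 = 1 - 0.7799 = 0.2201.

0.2201


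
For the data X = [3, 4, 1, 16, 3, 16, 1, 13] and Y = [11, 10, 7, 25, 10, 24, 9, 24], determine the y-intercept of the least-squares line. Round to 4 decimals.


The slope is b1 = 1.1580.
Sample means are xbar = 7.1250 and ybar = 15.0000.
Intercept: b0 = 15.0000 - (1.1580)(7.1250) = 6.7491.

6.7491


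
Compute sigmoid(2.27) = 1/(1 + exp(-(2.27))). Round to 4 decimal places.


First, exp(-2.2700) = 0.1033.
Then sigma(z) = 1/(1 + 0.1033) = 0.9064.

0.9064


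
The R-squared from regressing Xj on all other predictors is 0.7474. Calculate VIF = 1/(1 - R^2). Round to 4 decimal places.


Using VIF = 1/(1 - R^2_j):
1 - 0.7474 = 0.2526.
VIF = 3.9588.

3.9588


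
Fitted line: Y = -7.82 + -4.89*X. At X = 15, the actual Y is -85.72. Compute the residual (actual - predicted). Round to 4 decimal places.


Compute yhat = -7.82 + (-4.89)(15) = -81.1700.
Residual = actual - predicted = -85.72 - -81.1700 = -4.5500.

-4.5500


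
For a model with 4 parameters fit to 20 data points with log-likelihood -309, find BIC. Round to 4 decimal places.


Compute k*ln(n) = 4*ln(20) = 4*2.995732 = 11.982928.
Then -2*loglik = 618.
BIC = 11.982928 + 618 = 629.982928, which rounds to 629.9829.

629.9829


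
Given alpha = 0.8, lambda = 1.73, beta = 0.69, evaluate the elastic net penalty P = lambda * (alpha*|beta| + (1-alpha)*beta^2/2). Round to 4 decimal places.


L1 component = 0.8 * |0.69| = 0.5520.
L2 component = 0.2 * 0.69^2 / 2 = 0.0476.
Penalty = 1.73 * (0.5520 + 0.0476) = 1.73 * 0.5996 = 1.0373.

1.0373


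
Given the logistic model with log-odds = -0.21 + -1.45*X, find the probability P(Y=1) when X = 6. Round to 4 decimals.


z = -0.21 + -1.45 * 6 = -8.9100.
Sigmoid: P = 1 / (1 + exp(8.9100)) = 0.0001.

0.0001


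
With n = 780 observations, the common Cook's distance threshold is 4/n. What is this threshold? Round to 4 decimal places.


Cook's distance cutoff = 4/n = 4/780.
= 0.0051.

0.0051


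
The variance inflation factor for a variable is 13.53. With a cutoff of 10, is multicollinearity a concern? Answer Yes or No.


Compare VIF = 13.53 to the threshold of 10.
13.53 >= 10, so the answer is Yes.

Yes


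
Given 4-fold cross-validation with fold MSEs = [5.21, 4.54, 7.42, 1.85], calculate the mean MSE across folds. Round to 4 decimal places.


Total MSE across folds = 19.0200.
CV-MSE = 19.0200/4 = 4.7550.

4.7550


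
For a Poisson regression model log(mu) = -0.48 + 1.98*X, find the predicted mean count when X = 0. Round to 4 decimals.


Linear predictor: eta = -0.48 + (1.98)(0) = -0.4800.
Expected count: mu = exp(-0.4800) = 0.6188.

0.6188


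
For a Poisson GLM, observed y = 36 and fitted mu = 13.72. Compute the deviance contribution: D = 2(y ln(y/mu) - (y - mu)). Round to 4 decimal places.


First: ln(36/13.72) = 0.964664.
Then: 36 * 0.964664 = 34.727904.
y - mu = 36 - 13.72 = 22.28.
D = 2(34.727904 - 22.28) = 24.895808, which rounds to 24.8958.

24.8958


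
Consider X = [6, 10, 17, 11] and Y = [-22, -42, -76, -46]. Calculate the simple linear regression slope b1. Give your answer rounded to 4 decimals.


The sample means are xbar = 11.0000 and ybar = -46.5000.
Compute S_xx = 62.0000 and S_xy = -304.0000.
Slope b1 = S_xy / S_xx = -304.0000 / 62.0000 = -4.9032.

-4.9032


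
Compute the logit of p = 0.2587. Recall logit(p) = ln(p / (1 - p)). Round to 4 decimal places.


1 - p = 0.7413.
p/(1-p) = 0.3490.
logit = ln(0.3490) = -1.0527.

-1.0527


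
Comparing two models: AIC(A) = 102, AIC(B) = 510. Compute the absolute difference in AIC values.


|AIC_A - AIC_B| = |102 - 510| = 408.
Model A is preferred (lower AIC).

408


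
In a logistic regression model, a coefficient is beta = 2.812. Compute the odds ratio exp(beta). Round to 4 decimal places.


exp(2.812) = 16.6432.
So the odds ratio is 16.6432.

16.6432


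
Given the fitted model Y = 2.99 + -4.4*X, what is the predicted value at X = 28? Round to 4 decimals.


Substitute X = 28 into the equation:
Y = 2.99 + -4.4 * 28 = 2.99 + -123.2000 = -120.2100.

-120.2100


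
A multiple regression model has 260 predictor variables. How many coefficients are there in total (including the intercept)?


Each predictor gets one coefficient, plus one intercept.
Total parameters = 260 + 1 = 261.

261


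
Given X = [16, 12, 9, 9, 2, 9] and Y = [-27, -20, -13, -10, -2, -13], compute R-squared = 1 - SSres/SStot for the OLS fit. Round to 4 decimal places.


Fit the OLS line: b0 = 3.1675, b1 = -1.8246.
SSres = 15.5893.
SStot = 366.8333.
R^2 = 1 - 15.5893/366.8333 = 0.9575.

0.9575


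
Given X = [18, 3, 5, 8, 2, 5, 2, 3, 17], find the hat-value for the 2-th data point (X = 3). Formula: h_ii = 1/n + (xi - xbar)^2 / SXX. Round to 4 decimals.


n = 9, xbar = 7.0000.
SXX = sum((xi - xbar)^2) = 312.0000.
h = 1/9 + (3 - 7.0000)^2 / 312.0000 = 0.1624.

0.1624


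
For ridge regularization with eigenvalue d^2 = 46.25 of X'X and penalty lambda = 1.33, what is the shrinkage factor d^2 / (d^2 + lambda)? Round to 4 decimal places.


d^2 + lambda = 46.25 + 1.33 = 47.5800.
Shrinkage factor = 46.25/47.5800 = 0.9720.

0.9720


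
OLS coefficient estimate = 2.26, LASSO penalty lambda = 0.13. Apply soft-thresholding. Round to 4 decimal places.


Check: |2.26| = 2.26 vs lambda = 0.13.
Since |beta| > lambda, coefficient = sign(beta)*(|beta| - lambda) = 2.1300.
Soft-thresholded coefficient = 2.1300.

2.1300


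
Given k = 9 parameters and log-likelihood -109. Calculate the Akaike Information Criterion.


Compute:
2k = 2*9 = 18.
-2*loglik = -2*(-109) = 218.
AIC = 18 + 218 = 236.

236


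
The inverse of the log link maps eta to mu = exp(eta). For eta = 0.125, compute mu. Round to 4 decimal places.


mu = exp(eta) = exp(0.125).
= 1.1331.

1.1331


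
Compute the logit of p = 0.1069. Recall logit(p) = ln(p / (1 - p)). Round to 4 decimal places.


Compute the odds: 0.1069/0.8931 = 0.1197.
Take the natural log: ln(0.1197) = -2.1228.

-2.1228


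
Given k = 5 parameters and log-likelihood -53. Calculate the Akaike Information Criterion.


AIC = 2k - 2*loglik = 2(5) - 2(-53).
= 10 + 106 = 116.

116


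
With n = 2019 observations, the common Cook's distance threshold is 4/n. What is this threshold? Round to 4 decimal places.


The threshold is 4/n.
4/2019 = 0.0020.

0.0020


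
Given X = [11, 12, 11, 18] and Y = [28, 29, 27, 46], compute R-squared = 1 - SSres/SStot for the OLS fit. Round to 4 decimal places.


Fit the OLS line: b0 = -2.2941, b1 = 2.6765.
SSres = 1.4412.
SStot = 245.0000.
R^2 = 1 - 1.4412/245.0000 = 0.9941.

0.9941


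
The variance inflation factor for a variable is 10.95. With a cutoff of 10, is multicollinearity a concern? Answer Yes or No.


Check: VIF = 10.95 vs threshold = 10.
Since 10.95 >= 10, the answer is Yes.

Yes
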